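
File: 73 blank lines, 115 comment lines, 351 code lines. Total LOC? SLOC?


Total LOC = blank + comment + code
Total LOC = 73 + 115 + 351 = 539
SLOC (source only) = code = 351

Total LOC: 539, SLOC: 351


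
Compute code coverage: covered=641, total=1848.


Coverage = covered / total * 100
Coverage = 641 / 1848 * 100
Coverage = 34.69%

34.69%


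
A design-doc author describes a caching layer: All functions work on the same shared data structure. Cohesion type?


Reasoning: Functions share data
Type: Communicational cohesion

Communicational cohesion


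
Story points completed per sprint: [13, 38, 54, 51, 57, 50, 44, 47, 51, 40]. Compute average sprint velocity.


Formula: Avg velocity = Total points / Number of sprints
Points: [13, 38, 54, 51, 57, 50, 44, 47, 51, 40]
Sum = 13 + 38 + 54 + 51 + 57 + 50 + 44 + 47 + 51 + 40 = 445
Avg velocity = 445 / 10 = 44.5 points/sprint

44.5 points/sprint


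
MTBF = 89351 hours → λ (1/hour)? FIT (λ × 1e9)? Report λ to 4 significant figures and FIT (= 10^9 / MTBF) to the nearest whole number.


Formula: λ = 1 / MTBF; FIT = λ × 1e9 = 1e9 / MTBF
λ = 1 / 89351 ≈ 1.119e-05 failures/hour
FIT = 1e9 / 89351 ≈ 11192 failures per 1e9 hours (nearest whole number)

λ = 1.119e-05 /h, FIT = 11192


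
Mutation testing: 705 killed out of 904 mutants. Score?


Mutation score = killed / total * 100
Mutation score = 705 / 904 * 100
Mutation score = 77.99%

77.99%


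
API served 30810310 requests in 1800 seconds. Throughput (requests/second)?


Formula: throughput = requests / seconds
throughput = 30810310 / 1800
throughput = 17116.84 requests/second

17116.84 requests/second


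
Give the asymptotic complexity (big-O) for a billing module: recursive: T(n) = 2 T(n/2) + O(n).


Reasoning: master theorem case 2 (merge-sort recurrence)
Complexity: O(n log n)

O(n log n)


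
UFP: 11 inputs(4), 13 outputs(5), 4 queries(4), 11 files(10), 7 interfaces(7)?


UFP = EI*4 + EO*5 + EQ*4 + ILF*10 + EIF*7
UFP = 11*4 + 13*5 + 4*4 + 11*10 + 7*7
UFP = 44 + 65 + 16 + 110 + 49
UFP = 284

284


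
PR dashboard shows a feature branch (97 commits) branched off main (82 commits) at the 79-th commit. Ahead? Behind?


Common ancestor: commit #79
feature commits after divergence: 97 - 79 = 18
main commits after divergence: 82 - 79 = 3
feature is 18 commits ahead of main
main is 3 commits ahead of feature

feature ahead: 18, main ahead: 3


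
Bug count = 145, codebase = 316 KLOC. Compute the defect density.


Defect density = defects / KLOC
Defect density = 145 / 316
Defect density = 0.459 defects/KLOC

0.459 defects/KLOC


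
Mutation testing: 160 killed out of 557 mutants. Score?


Mutation score = killed / total * 100
Mutation score = 160 / 557 * 100
Mutation score = 28.73%

28.73%


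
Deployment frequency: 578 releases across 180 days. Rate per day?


Formula: deployments per day = releases / days
= 578 / 180
= 3.211 deploys/day
(equivalently, 22.48 deploys/week)

3.211 deploys/day


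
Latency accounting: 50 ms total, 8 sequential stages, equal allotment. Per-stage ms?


Formula: per_stage = total_budget / stages
per_stage = 50 / 8
per_stage = 6.25 ms

6.25 ms


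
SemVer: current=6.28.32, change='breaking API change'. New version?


Current: 6.28.32
Change category: 'breaking API change' → major bump
SemVer rule: major bump → increment MAJOR, reset MINOR and PATCH to 0
New: 7.0.0

7.0.0


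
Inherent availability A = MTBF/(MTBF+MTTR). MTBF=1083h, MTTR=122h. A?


Availability = MTBF / (MTBF + MTTR)
Availability = 1083 / (1083 + 122)
Availability = 1083 / 1205
Availability = 89.8755%

89.8755%


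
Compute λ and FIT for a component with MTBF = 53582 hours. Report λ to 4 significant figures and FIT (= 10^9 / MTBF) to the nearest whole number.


Formula: λ = 1 / MTBF; FIT = λ × 1e9 = 1e9 / MTBF
λ = 1 / 53582 ≈ 1.866e-05 failures/hour
FIT = 1e9 / 53582 ≈ 18663 failures per 1e9 hours (nearest whole number)

λ = 1.866e-05 /h, FIT = 18663


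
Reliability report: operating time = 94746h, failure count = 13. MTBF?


Formula: MTBF = Total operating time / Number of failures
MTBF = 94746 / 13
MTBF = 7288.15 hours

7288.15 hours


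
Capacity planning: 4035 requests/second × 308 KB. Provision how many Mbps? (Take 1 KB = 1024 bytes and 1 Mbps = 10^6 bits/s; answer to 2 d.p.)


Formula: Mbps = payload_bytes * RPS * 8 / 1e6
Payload per request = 308 KB = 308 * 1024 = 315392 bytes
Total bytes/sec = 315392 * 4035 = 1272606720
Total bits/sec = 1272606720 * 8 = 10180853760
Mbps = 10180853760 / 1e6 = 10180.85

10180.85 Mbps


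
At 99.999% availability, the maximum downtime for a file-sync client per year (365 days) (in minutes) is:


Formula: allowed downtime = period * (100 - SLA) / 100
Period (year (365 days)) = 525600 minutes
Unavailability fraction = (100 - 99.999) / 100
Allowed downtime = 525600 * (100 - 99.999) / 100
Allowed downtime = 5.256 minutes

5.256 minutes


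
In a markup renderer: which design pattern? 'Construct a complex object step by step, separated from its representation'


This matches the Builder pattern

Builder


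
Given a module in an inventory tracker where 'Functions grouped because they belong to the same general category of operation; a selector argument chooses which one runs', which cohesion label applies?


Reasoning: Grouped by category of activity, not by data or sequence
Type: Logical cohesion

Logical cohesion


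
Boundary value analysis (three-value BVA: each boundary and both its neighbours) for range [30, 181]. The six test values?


Range: [30, 181]
Boundaries: just below min, min, min+1, max-1, max, just above max
Values: [29, 30, 31, 180, 181, 182]

[29, 30, 31, 180, 181, 182]


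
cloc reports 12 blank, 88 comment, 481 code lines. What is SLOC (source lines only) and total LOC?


Total LOC = blank + comment + code
Total LOC = 12 + 88 + 481 = 581
SLOC (source only) = code = 481

Total LOC: 581, SLOC: 481


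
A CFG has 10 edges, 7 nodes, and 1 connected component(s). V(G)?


Formula: V(G) = E - N + 2P
V(G) = 10 - 7 + 2*1
V(G) = 3 + 2
V(G) = 5

5


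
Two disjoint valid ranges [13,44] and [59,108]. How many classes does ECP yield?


Valid ranges: [13,44] and [59,108]
Class 1: x < 13 — invalid
Class 2: 13 ≤ x ≤ 44 — valid
Class 3: 44 < x < 59 — invalid (gap between ranges)
Class 4: 59 ≤ x ≤ 108 — valid
Class 5: x > 108 — invalid
Total equivalence classes: 5

5 equivalence classes


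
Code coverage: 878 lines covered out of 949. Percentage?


Coverage = covered / total * 100
Coverage = 878 / 949 * 100
Coverage = 92.52%

92.52%


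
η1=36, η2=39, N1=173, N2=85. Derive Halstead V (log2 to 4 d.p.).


Formula: V = N * log2(η), where N = N1 + N2 and η = η1 + η2
η = 36 + 39 = 75
N = 173 + 85 = 258
log2(75) ≈ 6.2288
V = 258 * 6.2288 = 1607.03

1607.03


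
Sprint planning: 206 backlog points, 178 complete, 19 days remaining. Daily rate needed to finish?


Formula: Required rate = Remaining points / Days left
Remaining = 206 - 178 = 28 points
Required rate = 28 / 19 = 1.47 points/day

1.47 points/day


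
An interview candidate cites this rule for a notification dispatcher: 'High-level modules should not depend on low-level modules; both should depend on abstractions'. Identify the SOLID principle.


This describes the Dependency Inversion Principle (DIP)

Dependency Inversion Principle (DIP)


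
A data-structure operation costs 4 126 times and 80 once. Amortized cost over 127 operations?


Formula: Amortized cost = Total cost / Operations
Total cost = (126 * 4) + (1 * 80)
Total cost = 504 + 80 = 584
Amortized = 584 / 127 = 4.5984

4.5984


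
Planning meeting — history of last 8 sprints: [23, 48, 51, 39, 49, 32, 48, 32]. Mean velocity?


Formula: Avg velocity = Total points / Number of sprints
Points: [23, 48, 51, 39, 49, 32, 48, 32]
Sum = 23 + 48 + 51 + 39 + 49 + 32 + 48 + 32 = 322
Avg velocity = 322 / 8 = 40.25 points/sprint

40.25 points/sprint


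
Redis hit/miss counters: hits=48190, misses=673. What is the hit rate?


Formula: hit rate = hits / (hits + misses) * 100
hit rate = 48190 / (48190 + 673) * 100
hit rate = 48190 / 48863 * 100
hit rate = 98.62%

98.62%


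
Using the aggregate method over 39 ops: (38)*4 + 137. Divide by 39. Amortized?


Formula: Amortized cost = Total cost / Operations
Total cost = (38 * 4) + (1 * 137)
Total cost = 152 + 137 = 289
Amortized = 289 / 39 = 7.4103

7.4103


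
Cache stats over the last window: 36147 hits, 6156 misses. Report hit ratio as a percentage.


Formula: hit rate = hits / (hits + misses) * 100
hit rate = 36147 / (36147 + 6156) * 100
hit rate = 36147 / 42303 * 100
hit rate = 85.45%

85.45%


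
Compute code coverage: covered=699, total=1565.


Coverage = covered / total * 100
Coverage = 699 / 1565 * 100
Coverage = 44.66%

44.66%


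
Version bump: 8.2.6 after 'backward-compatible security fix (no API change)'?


Current: 8.2.6
Change category: 'backward-compatible security fix (no API change)' → patch bump
SemVer rule: patch bump → increment PATCH (MAJOR and MINOR unchanged)
New: 8.2.7

8.2.7


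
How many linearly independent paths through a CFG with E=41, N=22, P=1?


Formula: V(G) = E - N + 2P
V(G) = 41 - 22 + 2*1
V(G) = 19 + 2
V(G) = 21

21


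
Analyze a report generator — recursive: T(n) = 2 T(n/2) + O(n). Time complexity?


Reasoning: master theorem case 2 (merge-sort recurrence)
Complexity: O(n log n)

O(n log n)


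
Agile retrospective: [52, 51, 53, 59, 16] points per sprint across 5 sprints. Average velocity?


Formula: Avg velocity = Total points / Number of sprints
Points: [52, 51, 53, 59, 16]
Sum = 52 + 51 + 53 + 59 + 16 = 231
Avg velocity = 231 / 5 = 46.2 points/sprint

46.2 points/sprint


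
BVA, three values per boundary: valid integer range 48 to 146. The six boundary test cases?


Range: [48, 146]
Boundaries: just below min, min, min+1, max-1, max, just above max
Values: [47, 48, 49, 145, 146, 147]

[47, 48, 49, 145, 146, 147]


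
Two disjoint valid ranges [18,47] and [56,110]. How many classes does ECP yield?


Valid ranges: [18,47] and [56,110]
Class 1: x < 18 — invalid
Class 2: 18 ≤ x ≤ 47 — valid
Class 3: 47 < x < 56 — invalid (gap between ranges)
Class 4: 56 ≤ x ≤ 110 — valid
Class 5: x > 110 — invalid
Total equivalence classes: 5

5 equivalence classes


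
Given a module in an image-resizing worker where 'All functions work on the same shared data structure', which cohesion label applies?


Reasoning: Functions share data
Type: Communicational cohesion

Communicational cohesion


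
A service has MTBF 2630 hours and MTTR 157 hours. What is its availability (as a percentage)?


Availability = MTBF / (MTBF + MTTR)
Availability = 2630 / (2630 + 157)
Availability = 2630 / 2787
Availability = 94.3667%

94.3667%


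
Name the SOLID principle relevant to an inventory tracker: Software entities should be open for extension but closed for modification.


This describes the Open/Closed Principle (OCP)

Open/Closed Principle (OCP)


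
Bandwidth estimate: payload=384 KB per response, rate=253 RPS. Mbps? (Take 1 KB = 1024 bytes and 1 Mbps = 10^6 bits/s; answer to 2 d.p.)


Formula: Mbps = payload_bytes * RPS * 8 / 1e6
Payload per request = 384 KB = 384 * 1024 = 393216 bytes
Total bytes/sec = 393216 * 253 = 99483648
Total bits/sec = 99483648 * 8 = 795869184
Mbps = 795869184 / 1e6 = 795.87

795.87 Mbps


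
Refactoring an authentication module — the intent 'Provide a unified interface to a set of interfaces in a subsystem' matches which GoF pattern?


This matches the Facade pattern

Facade


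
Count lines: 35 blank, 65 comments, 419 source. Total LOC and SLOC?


Total LOC = blank + comment + code
Total LOC = 35 + 65 + 419 = 519
SLOC (source only) = code = 419

Total LOC: 519, SLOC: 419


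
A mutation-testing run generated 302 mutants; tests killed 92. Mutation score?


Mutation score = killed / total * 100
Mutation score = 92 / 302 * 100
Mutation score = 30.46%

30.46%


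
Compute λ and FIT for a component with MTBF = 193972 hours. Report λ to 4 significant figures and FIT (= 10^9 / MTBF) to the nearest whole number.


Formula: λ = 1 / MTBF; FIT = λ × 1e9 = 1e9 / MTBF
λ = 1 / 193972 ≈ 5.155e-06 failures/hour
FIT = 1e9 / 193972 ≈ 5155 failures per 1e9 hours (nearest whole number)

λ = 5.155e-06 /h, FIT = 5155


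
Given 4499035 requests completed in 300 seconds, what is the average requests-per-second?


Formula: throughput = requests / seconds
throughput = 4499035 / 300
throughput = 14996.78 requests/second

14996.78 requests/second


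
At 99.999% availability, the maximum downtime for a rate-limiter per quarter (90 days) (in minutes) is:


Formula: allowed downtime = period * (100 - SLA) / 100
Period (quarter (90 days)) = 129600 minutes
Unavailability fraction = (100 - 99.999) / 100
Allowed downtime = 129600 * (100 - 99.999) / 100
Allowed downtime = 1.296 minutes

1.296 minutes


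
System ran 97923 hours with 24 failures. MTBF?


Formula: MTBF = Total operating time / Number of failures
MTBF = 97923 / 24
MTBF = 4080.13 hours

4080.13 hours


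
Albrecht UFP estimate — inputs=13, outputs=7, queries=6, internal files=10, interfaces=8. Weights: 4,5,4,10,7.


UFP = EI*4 + EO*5 + EQ*4 + ILF*10 + EIF*7
UFP = 13*4 + 7*5 + 6*4 + 10*10 + 8*7
UFP = 52 + 35 + 24 + 100 + 56
UFP = 267

267


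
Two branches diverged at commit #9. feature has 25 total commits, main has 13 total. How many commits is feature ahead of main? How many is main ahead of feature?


Common ancestor: commit #9
feature commits after divergence: 25 - 9 = 16
main commits after divergence: 13 - 9 = 4
feature is 16 commits ahead of main
main is 4 commits ahead of feature

feature ahead: 16, main ahead: 4


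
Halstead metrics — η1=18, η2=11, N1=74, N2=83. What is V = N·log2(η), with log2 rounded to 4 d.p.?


Formula: V = N * log2(η), where N = N1 + N2 and η = η1 + η2
η = 18 + 11 = 29
N = 74 + 83 = 157
log2(29) ≈ 4.8580
V = 157 * 4.8580 = 762.71

762.71


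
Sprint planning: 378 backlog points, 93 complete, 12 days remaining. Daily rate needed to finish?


Formula: Required rate = Remaining points / Days left
Remaining = 378 - 93 = 285 points
Required rate = 285 / 12 = 23.75 points/day

23.75 points/day


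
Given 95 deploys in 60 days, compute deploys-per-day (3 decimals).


Formula: deployments per day = releases / days
= 95 / 60
= 1.583 deploys/day
(equivalently, 11.08 deploys/week)

1.583 deploys/day


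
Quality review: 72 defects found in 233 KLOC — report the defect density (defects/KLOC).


Defect density = defects / KLOC
Defect density = 72 / 233
Defect density = 0.309 defects/KLOC

0.309 defects/KLOC


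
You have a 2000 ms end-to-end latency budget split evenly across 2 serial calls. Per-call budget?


Formula: per_stage = total_budget / stages
per_stage = 2000 / 2
per_stage = 1000.0 ms

1000.0 ms


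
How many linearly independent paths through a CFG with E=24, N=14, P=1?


Formula: V(G) = E - N + 2P
V(G) = 24 - 14 + 2*1
V(G) = 10 + 2
V(G) = 12

12


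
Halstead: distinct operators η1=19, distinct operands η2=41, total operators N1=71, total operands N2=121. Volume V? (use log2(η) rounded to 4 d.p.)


Formula: V = N * log2(η), where N = N1 + N2 and η = η1 + η2
η = 19 + 41 = 60
N = 71 + 121 = 192
log2(60) ≈ 5.9069
V = 192 * 5.9069 = 1134.12

1134.12


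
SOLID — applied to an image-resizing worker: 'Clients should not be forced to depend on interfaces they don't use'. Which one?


This describes the Interface Segregation Principle (ISP)

Interface Segregation Principle (ISP)


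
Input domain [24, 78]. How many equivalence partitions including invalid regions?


Valid range: [24, 78]
Class 1: x < 24 — invalid
Class 2: 24 ≤ x ≤ 78 — valid
Class 3: x > 78 — invalid
Total equivalence classes: 3

3 equivalence classes


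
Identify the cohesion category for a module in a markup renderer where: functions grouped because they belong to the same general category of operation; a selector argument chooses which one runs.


Reasoning: Grouped by category of activity, not by data or sequence
Type: Logical cohesion

Logical cohesion


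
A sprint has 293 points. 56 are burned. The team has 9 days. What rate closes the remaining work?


Formula: Required rate = Remaining points / Days left
Remaining = 293 - 56 = 237 points
Required rate = 237 / 9 = 26.33 points/day

26.33 points/day


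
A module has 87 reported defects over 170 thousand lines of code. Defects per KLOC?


Defect density = defects / KLOC
Defect density = 87 / 170
Defect density = 0.512 defects/KLOC

0.512 defects/KLOC


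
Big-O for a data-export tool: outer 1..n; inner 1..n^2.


Reasoning: n times n^2
Complexity: O(n^3)

O(n^3)


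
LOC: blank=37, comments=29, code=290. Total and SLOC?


Total LOC = blank + comment + code
Total LOC = 37 + 29 + 290 = 356
SLOC (source only) = code = 290

Total LOC: 356, SLOC: 290


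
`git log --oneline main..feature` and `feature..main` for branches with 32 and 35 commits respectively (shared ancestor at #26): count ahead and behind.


Common ancestor: commit #26
feature commits after divergence: 32 - 26 = 6
main commits after divergence: 35 - 26 = 9
feature is 6 commits ahead of main
main is 9 commits ahead of feature

feature ahead: 6, main ahead: 9


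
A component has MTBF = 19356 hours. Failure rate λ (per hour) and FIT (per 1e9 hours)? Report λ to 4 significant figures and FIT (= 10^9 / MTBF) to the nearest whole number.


Formula: λ = 1 / MTBF; FIT = λ × 1e9 = 1e9 / MTBF
λ = 1 / 19356 ≈ 5.166e-05 failures/hour
FIT = 1e9 / 19356 ≈ 51664 failures per 1e9 hours (nearest whole number)

λ = 5.166e-05 /h, FIT = 51664


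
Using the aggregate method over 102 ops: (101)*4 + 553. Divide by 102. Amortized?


Formula: Amortized cost = Total cost / Operations
Total cost = (101 * 4) + (1 * 553)
Total cost = 404 + 553 = 957
Amortized = 957 / 102 = 9.3824

9.3824


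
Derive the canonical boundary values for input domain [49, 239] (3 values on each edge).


Range: [49, 239]
Boundaries: just below min, min, min+1, max-1, max, just above max
Values: [48, 49, 50, 238, 239, 240]

[48, 49, 50, 238, 239, 240]


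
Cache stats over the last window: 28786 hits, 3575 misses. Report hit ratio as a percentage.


Formula: hit rate = hits / (hits + misses) * 100
hit rate = 28786 / (28786 + 3575) * 100
hit rate = 28786 / 32361 * 100
hit rate = 88.95%

88.95%


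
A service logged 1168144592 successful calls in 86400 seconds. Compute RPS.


Formula: throughput = requests / seconds
throughput = 1168144592 / 86400
throughput = 13520.19 requests/second

13520.19 requests/second


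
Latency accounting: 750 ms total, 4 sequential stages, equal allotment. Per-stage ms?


Formula: per_stage = total_budget / stages
per_stage = 750 / 4
per_stage = 187.5 ms

187.5 ms


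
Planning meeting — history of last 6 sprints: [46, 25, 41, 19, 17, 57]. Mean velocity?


Formula: Avg velocity = Total points / Number of sprints
Points: [46, 25, 41, 19, 17, 57]
Sum = 46 + 25 + 41 + 19 + 17 + 57 = 205
Avg velocity = 205 / 6 = 34.17 points/sprint

34.17 points/sprint


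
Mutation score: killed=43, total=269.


Mutation score = killed / total * 100
Mutation score = 43 / 269 * 100
Mutation score = 15.99%

15.99%


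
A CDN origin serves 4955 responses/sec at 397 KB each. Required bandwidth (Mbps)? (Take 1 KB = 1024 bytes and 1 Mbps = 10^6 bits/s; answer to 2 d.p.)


Formula: Mbps = payload_bytes * RPS * 8 / 1e6
Payload per request = 397 KB = 397 * 1024 = 406528 bytes
Total bytes/sec = 406528 * 4955 = 2014346240
Total bits/sec = 2014346240 * 8 = 16114769920
Mbps = 16114769920 / 1e6 = 16114.77

16114.77 Mbps


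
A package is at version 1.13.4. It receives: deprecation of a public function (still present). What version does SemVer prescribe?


Current: 1.13.4
Change category: 'deprecation of a public function (still present)' → minor bump
SemVer rule: minor bump → increment MINOR, reset PATCH to 0 (MAJOR unchanged)
New: 1.14.0

1.14.0


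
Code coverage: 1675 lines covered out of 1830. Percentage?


Coverage = covered / total * 100
Coverage = 1675 / 1830 * 100
Coverage = 91.53%

91.53%


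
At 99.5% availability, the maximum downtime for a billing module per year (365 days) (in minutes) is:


Formula: allowed downtime = period * (100 - SLA) / 100
Period (year (365 days)) = 525600 minutes
Unavailability fraction = (100 - 99.5) / 100
Allowed downtime = 525600 * (100 - 99.5) / 100
Allowed downtime = 2628.0 minutes

2628.0 minutes


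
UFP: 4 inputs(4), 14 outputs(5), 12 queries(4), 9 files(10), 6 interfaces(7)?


UFP = EI*4 + EO*5 + EQ*4 + ILF*10 + EIF*7
UFP = 4*4 + 14*5 + 12*4 + 9*10 + 6*7
UFP = 16 + 70 + 48 + 90 + 42
UFP = 266

266


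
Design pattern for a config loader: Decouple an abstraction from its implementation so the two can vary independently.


This matches the Bridge pattern

Bridge


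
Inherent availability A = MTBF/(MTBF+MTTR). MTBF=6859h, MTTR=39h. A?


Availability = MTBF / (MTBF + MTTR)
Availability = 6859 / (6859 + 39)
Availability = 6859 / 6898
Availability = 99.4346%

99.4346%


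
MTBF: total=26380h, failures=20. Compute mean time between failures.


Formula: MTBF = Total operating time / Number of failures
MTBF = 26380 / 20
MTBF = 1319.0 hours

1319.0 hours


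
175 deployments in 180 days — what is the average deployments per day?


Formula: deployments per day = releases / days
= 175 / 180
= 0.972 deploys/day
(equivalently, 6.81 deploys/week)

0.972 deploys/day


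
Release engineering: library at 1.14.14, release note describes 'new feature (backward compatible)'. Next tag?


Current: 1.14.14
Change category: 'new feature (backward compatible)' → minor bump
SemVer rule: minor bump → increment MINOR, reset PATCH to 0 (MAJOR unchanged)
New: 1.15.0

1.15.0


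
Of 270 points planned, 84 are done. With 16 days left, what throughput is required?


Formula: Required rate = Remaining points / Days left
Remaining = 270 - 84 = 186 points
Required rate = 186 / 16 = 11.63 points/day

11.63 points/day


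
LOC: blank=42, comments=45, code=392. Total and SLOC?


Total LOC = blank + comment + code
Total LOC = 42 + 45 + 392 = 479
SLOC (source only) = code = 392

Total LOC: 479, SLOC: 392


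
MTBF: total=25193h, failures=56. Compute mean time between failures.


Formula: MTBF = Total operating time / Number of failures
MTBF = 25193 / 56
MTBF = 449.88 hours

449.88 hours


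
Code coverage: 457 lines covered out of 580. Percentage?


Coverage = covered / total * 100
Coverage = 457 / 580 * 100
Coverage = 78.79%

78.79%


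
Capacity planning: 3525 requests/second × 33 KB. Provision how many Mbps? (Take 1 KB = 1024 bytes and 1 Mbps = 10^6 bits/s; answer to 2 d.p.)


Formula: Mbps = payload_bytes * RPS * 8 / 1e6
Payload per request = 33 KB = 33 * 1024 = 33792 bytes
Total bytes/sec = 33792 * 3525 = 119116800
Total bits/sec = 119116800 * 8 = 952934400
Mbps = 952934400 / 1e6 = 952.93

952.93 Mbps


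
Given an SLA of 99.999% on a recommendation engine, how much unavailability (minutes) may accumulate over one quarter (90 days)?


Formula: allowed downtime = period * (100 - SLA) / 100
Period (quarter (90 days)) = 129600 minutes
Unavailability fraction = (100 - 99.999) / 100
Allowed downtime = 129600 * (100 - 99.999) / 100
Allowed downtime = 1.296 minutes

1.296 minutes


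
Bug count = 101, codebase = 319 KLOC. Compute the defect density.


Defect density = defects / KLOC
Defect density = 101 / 319
Defect density = 0.317 defects/KLOC

0.317 defects/KLOC


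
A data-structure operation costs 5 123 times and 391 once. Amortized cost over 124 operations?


Formula: Amortized cost = Total cost / Operations
Total cost = (123 * 5) + (1 * 391)
Total cost = 615 + 391 = 1006
Amortized = 1006 / 124 = 8.1129

8.1129


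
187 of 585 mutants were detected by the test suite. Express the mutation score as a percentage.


Mutation score = killed / total * 100
Mutation score = 187 / 585 * 100
Mutation score = 31.97%

31.97%


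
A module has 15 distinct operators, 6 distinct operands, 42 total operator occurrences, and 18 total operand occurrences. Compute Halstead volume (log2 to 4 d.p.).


Formula: V = N * log2(η), where N = N1 + N2 and η = η1 + η2
η = 15 + 6 = 21
N = 42 + 18 = 60
log2(21) ≈ 4.3923
V = 60 * 4.3923 = 263.54

263.54


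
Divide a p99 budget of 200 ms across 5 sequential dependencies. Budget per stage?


Formula: per_stage = total_budget / stages
per_stage = 200 / 5
per_stage = 40.0 ms

40.0 ms


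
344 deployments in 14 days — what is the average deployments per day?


Formula: deployments per day = releases / days
= 344 / 14
= 24.571 deploys/day
(equivalently, 172.0 deploys/week)

24.571 deploys/day


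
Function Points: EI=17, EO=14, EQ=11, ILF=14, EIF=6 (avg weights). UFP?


UFP = EI*4 + EO*5 + EQ*4 + ILF*10 + EIF*7
UFP = 17*4 + 14*5 + 11*4 + 14*10 + 6*7
UFP = 68 + 70 + 44 + 140 + 42
UFP = 364

364


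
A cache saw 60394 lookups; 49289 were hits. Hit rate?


Formula: hit rate = hits / (hits + misses) * 100
hit rate = 49289 / (49289 + 11105) * 100
hit rate = 49289 / 60394 * 100
hit rate = 81.61%

81.61%


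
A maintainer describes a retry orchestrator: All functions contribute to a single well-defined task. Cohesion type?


Reasoning: Best: single purpose
Type: Functional cohesion

Functional cohesion


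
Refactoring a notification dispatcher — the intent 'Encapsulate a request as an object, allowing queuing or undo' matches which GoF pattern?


This matches the Command pattern

Command


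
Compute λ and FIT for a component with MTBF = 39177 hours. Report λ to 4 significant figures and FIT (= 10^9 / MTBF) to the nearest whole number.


Formula: λ = 1 / MTBF; FIT = λ × 1e9 = 1e9 / MTBF
λ = 1 / 39177 ≈ 2.553e-05 failures/hour
FIT = 1e9 / 39177 ≈ 25525 failures per 1e9 hours (nearest whole number)

λ = 2.553e-05 /h, FIT = 25525


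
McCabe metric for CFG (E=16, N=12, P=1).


Formula: V(G) = E - N + 2P
V(G) = 16 - 12 + 2*1
V(G) = 4 + 2
V(G) = 6

6


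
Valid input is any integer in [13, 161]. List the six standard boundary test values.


Range: [13, 161]
Boundaries: just below min, min, min+1, max-1, max, just above max
Values: [12, 13, 14, 160, 161, 162]

[12, 13, 14, 160, 161, 162]


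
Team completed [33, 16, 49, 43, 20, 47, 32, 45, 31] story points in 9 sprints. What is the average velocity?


Formula: Avg velocity = Total points / Number of sprints
Points: [33, 16, 49, 43, 20, 47, 32, 45, 31]
Sum = 33 + 16 + 49 + 43 + 20 + 47 + 32 + 45 + 31 = 316
Avg velocity = 316 / 9 = 35.11 points/sprint

35.11 points/sprint


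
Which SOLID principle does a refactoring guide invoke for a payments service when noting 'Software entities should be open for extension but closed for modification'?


This describes the Open/Closed Principle (OCP)

Open/Closed Principle (OCP)


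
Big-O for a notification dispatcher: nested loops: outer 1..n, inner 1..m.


Reasoning: product of independent bounds
Complexity: O(n*m)

O(n*m)


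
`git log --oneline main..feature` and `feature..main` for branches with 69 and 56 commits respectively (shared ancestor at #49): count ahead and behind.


Common ancestor: commit #49
feature commits after divergence: 69 - 49 = 20
main commits after divergence: 56 - 49 = 7
feature is 20 commits ahead of main
main is 7 commits ahead of feature

feature ahead: 20, main ahead: 7


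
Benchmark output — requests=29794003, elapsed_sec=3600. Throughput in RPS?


Formula: throughput = requests / seconds
throughput = 29794003 / 3600
throughput = 8276.11 requests/second

8276.11 requests/second


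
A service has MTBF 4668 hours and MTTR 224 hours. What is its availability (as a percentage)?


Availability = MTBF / (MTBF + MTTR)
Availability = 4668 / (4668 + 224)
Availability = 4668 / 4892
Availability = 95.4211%

95.4211%


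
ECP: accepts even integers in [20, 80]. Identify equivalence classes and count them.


Constraint: even integers in [20, 80]
Class 1: x < 20 — out-of-range invalid
Class 2: x in [20,80] but odd — wrong type invalid
Class 3: x in [20,80] and even — valid
Class 4: x > 80 — out-of-range invalid
Total equivalence classes: 4

4 equivalence classes


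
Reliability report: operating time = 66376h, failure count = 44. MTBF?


Formula: MTBF = Total operating time / Number of failures
MTBF = 66376 / 44
MTBF = 1508.55 hours

1508.55 hours


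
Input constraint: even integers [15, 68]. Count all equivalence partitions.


Constraint: even integers in [15, 68]
Class 1: x < 15 — out-of-range invalid
Class 2: x in [15,68] but odd — wrong type invalid
Class 3: x in [15,68] and even — valid
Class 4: x > 68 — out-of-range invalid
Total equivalence classes: 4

4 equivalence classes


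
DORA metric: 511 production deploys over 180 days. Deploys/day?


Formula: deployments per day = releases / days
= 511 / 180
= 2.839 deploys/day
(equivalently, 19.87 deploys/week)

2.839 deploys/day


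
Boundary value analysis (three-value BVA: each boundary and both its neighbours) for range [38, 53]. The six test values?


Range: [38, 53]
Boundaries: just below min, min, min+1, max-1, max, just above max
Values: [37, 38, 39, 52, 53, 54]

[37, 38, 39, 52, 53, 54]


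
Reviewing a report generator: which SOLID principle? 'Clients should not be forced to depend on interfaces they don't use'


This describes the Interface Segregation Principle (ISP)

Interface Segregation Principle (ISP)


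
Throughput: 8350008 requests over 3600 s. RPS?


Formula: throughput = requests / seconds
throughput = 8350008 / 3600
throughput = 2319.45 requests/second

2319.45 requests/second


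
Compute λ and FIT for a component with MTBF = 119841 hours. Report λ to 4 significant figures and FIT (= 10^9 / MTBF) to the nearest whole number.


Formula: λ = 1 / MTBF; FIT = λ × 1e9 = 1e9 / MTBF
λ = 1 / 119841 ≈ 8.344e-06 failures/hour
FIT = 1e9 / 119841 ≈ 8344 failures per 1e9 hours (nearest whole number)

λ = 8.344e-06 /h, FIT = 8344


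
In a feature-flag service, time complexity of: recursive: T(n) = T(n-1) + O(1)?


Reasoning: linear recursion with constant work per frame
Complexity: O(n)

O(n)


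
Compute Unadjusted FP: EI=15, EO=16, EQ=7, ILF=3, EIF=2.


UFP = EI*4 + EO*5 + EQ*4 + ILF*10 + EIF*7
UFP = 15*4 + 16*5 + 7*4 + 3*10 + 2*7
UFP = 60 + 80 + 28 + 30 + 14
UFP = 212

212


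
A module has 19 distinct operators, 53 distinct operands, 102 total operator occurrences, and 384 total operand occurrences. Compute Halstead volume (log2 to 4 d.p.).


Formula: V = N * log2(η), where N = N1 + N2 and η = η1 + η2
η = 19 + 53 = 72
N = 102 + 384 = 486
log2(72) ≈ 6.1699
V = 486 * 6.1699 = 2998.57

2998.57


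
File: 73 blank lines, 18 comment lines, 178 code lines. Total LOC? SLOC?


Total LOC = blank + comment + code
Total LOC = 73 + 18 + 178 = 269
SLOC (source only) = code = 178

Total LOC: 269, SLOC: 178


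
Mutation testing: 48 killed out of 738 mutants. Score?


Mutation score = killed / total * 100
Mutation score = 48 / 738 * 100
Mutation score = 6.5%

6.5%


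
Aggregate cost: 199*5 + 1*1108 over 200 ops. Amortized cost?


Formula: Amortized cost = Total cost / Operations
Total cost = (199 * 5) + (1 * 1108)
Total cost = 995 + 1108 = 2103
Amortized = 2103 / 200 = 10.515

10.515


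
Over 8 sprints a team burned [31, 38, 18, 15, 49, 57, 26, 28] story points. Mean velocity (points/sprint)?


Formula: Avg velocity = Total points / Number of sprints
Points: [31, 38, 18, 15, 49, 57, 26, 28]
Sum = 31 + 38 + 18 + 15 + 49 + 57 + 26 + 28 = 262
Avg velocity = 262 / 8 = 32.75 points/sprint

32.75 points/sprint


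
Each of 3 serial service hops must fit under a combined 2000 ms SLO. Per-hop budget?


Formula: per_stage = total_budget / stages
per_stage = 2000 / 3
per_stage = 666.67 ms

666.67 ms


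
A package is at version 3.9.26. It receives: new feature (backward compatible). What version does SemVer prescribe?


Current: 3.9.26
Change category: 'new feature (backward compatible)' → minor bump
SemVer rule: minor bump → increment MINOR, reset PATCH to 0 (MAJOR unchanged)
New: 3.10.0

3.10.0


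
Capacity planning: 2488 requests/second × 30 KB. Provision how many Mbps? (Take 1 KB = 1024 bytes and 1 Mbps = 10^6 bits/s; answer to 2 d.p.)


Formula: Mbps = payload_bytes * RPS * 8 / 1e6
Payload per request = 30 KB = 30 * 1024 = 30720 bytes
Total bytes/sec = 30720 * 2488 = 76431360
Total bits/sec = 76431360 * 8 = 611450880
Mbps = 611450880 / 1e6 = 611.45

611.45 Mbps


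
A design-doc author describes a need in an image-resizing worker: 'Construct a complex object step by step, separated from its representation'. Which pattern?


This matches the Builder pattern

Builder


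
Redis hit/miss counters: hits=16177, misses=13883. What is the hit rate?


Formula: hit rate = hits / (hits + misses) * 100
hit rate = 16177 / (16177 + 13883) * 100
hit rate = 16177 / 30060 * 100
hit rate = 53.82%

53.82%


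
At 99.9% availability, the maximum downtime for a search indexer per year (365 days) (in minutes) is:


Formula: allowed downtime = period * (100 - SLA) / 100
Period (year (365 days)) = 525600 minutes
Unavailability fraction = (100 - 99.9) / 100
Allowed downtime = 525600 * (100 - 99.9) / 100
Allowed downtime = 525.6 minutes

525.6 minutes


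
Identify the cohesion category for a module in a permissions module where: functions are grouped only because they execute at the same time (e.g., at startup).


Reasoning: Related by timing only
Type: Temporal cohesion

Temporal cohesion


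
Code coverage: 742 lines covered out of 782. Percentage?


Coverage = covered / total * 100
Coverage = 742 / 782 * 100
Coverage = 94.88%

94.88%


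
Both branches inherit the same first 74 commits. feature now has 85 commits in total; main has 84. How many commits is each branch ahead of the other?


Common ancestor: commit #74
feature commits after divergence: 85 - 74 = 11
main commits after divergence: 84 - 74 = 10
feature is 11 commits ahead of main
main is 10 commits ahead of feature

feature ahead: 11, main ahead: 10


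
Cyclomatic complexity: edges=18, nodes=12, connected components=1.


Formula: V(G) = E - N + 2P
V(G) = 18 - 12 + 2*1
V(G) = 6 + 2
V(G) = 8

8


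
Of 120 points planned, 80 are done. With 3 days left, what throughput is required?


Formula: Required rate = Remaining points / Days left
Remaining = 120 - 80 = 40 points
Required rate = 40 / 3 = 13.33 points/day

13.33 points/day


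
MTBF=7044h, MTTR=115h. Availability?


Availability = MTBF / (MTBF + MTTR)
Availability = 7044 / (7044 + 115)
Availability = 7044 / 7159
Availability = 98.3936%

98.3936%


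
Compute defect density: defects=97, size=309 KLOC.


Defect density = defects / KLOC
Defect density = 97 / 309
Defect density = 0.314 defects/KLOC

0.314 defects/KLOC


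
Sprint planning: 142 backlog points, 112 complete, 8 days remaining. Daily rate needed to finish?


Formula: Required rate = Remaining points / Days left
Remaining = 142 - 112 = 30 points
Required rate = 30 / 8 = 3.75 points/day

3.75 points/day


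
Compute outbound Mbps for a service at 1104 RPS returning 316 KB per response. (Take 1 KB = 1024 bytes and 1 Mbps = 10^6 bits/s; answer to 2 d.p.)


Formula: Mbps = payload_bytes * RPS * 8 / 1e6
Payload per request = 316 KB = 316 * 1024 = 323584 bytes
Total bytes/sec = 323584 * 1104 = 357236736
Total bits/sec = 357236736 * 8 = 2857893888
Mbps = 2857893888 / 1e6 = 2857.89

2857.89 Mbps


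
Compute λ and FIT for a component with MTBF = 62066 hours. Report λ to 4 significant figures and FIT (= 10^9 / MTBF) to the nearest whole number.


Formula: λ = 1 / MTBF; FIT = λ × 1e9 = 1e9 / MTBF
λ = 1 / 62066 ≈ 1.611e-05 failures/hour
FIT = 1e9 / 62066 ≈ 16112 failures per 1e9 hours (nearest whole number)

λ = 1.611e-05 /h, FIT = 16112


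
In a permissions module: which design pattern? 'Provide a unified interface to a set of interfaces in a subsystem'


This matches the Facade pattern

Facade


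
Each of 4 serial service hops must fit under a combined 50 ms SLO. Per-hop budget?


Formula: per_stage = total_budget / stages
per_stage = 50 / 4
per_stage = 12.5 ms

12.5 ms


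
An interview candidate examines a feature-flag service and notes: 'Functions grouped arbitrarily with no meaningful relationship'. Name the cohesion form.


Reasoning: Worst: random grouping
Type: Coincidental cohesion

Coincidental cohesion


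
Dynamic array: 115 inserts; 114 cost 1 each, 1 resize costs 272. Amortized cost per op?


Formula: Amortized cost = Total cost / Operations
Total cost = (114 * 1) + (1 * 272)
Total cost = 114 + 272 = 386
Amortized = 386 / 115 = 3.3565

3.3565


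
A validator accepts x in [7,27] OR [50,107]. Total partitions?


Valid ranges: [7,27] and [50,107]
Class 1: x < 7 — invalid
Class 2: 7 ≤ x ≤ 27 — valid
Class 3: 27 < x < 50 — invalid (gap between ranges)
Class 4: 50 ≤ x ≤ 107 — valid
Class 5: x > 107 — invalid
Total equivalence classes: 5

5 equivalence classes


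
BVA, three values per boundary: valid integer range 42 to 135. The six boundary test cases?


Range: [42, 135]
Boundaries: just below min, min, min+1, max-1, max, just above max
Values: [41, 42, 43, 134, 135, 136]

[41, 42, 43, 134, 135, 136]


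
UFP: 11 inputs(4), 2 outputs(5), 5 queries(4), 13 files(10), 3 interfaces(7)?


UFP = EI*4 + EO*5 + EQ*4 + ILF*10 + EIF*7
UFP = 11*4 + 2*5 + 5*4 + 13*10 + 3*7
UFP = 44 + 10 + 20 + 130 + 21
UFP = 225

225


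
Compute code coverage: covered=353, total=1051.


Coverage = covered / total * 100
Coverage = 353 / 1051 * 100
Coverage = 33.59%

33.59%


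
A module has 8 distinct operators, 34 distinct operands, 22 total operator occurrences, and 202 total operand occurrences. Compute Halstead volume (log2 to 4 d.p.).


Formula: V = N * log2(η), where N = N1 + N2 and η = η1 + η2
η = 8 + 34 = 42
N = 22 + 202 = 224
log2(42) ≈ 5.3923
V = 224 * 5.3923 = 1207.88

1207.88


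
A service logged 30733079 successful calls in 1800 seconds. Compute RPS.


Formula: throughput = requests / seconds
throughput = 30733079 / 1800
throughput = 17073.93 requests/second

17073.93 requests/second


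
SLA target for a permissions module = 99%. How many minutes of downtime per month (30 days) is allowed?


Formula: allowed downtime = period * (100 - SLA) / 100
Period (month (30 days)) = 43200 minutes
Unavailability fraction = (100 - 99.0) / 100
Allowed downtime = 43200 * (100 - 99.0) / 100
Allowed downtime = 432.0 minutes

432.0 minutes


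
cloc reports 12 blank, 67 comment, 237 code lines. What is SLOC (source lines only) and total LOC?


Total LOC = blank + comment + code
Total LOC = 12 + 67 + 237 = 316
SLOC (source only) = code = 237

Total LOC: 316, SLOC: 237


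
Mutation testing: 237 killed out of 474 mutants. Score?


Mutation score = killed / total * 100
Mutation score = 237 / 474 * 100
Mutation score = 50.0%

50.0%


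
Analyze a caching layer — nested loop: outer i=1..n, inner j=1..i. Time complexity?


Reasoning: triangle: n(n+1)/2 ~ n^2/2
Complexity: O(n^2)

O(n^2)


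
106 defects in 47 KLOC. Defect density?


Defect density = defects / KLOC
Defect density = 106 / 47
Defect density = 2.255 defects/KLOC

2.255 defects/KLOC
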